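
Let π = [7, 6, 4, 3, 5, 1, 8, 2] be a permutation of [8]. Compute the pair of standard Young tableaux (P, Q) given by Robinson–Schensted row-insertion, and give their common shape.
P = [1, 2, 8] / [3, 5] / [4] / [6] / [7];  Q = [1, 5, 7] / [2, 8] / [3] / [4] / [6];  common shape = (3, 2, 1, 1, 1)

Row-insert the values π_1, π_2, … into P one at a time, bumping the leftmost entry strictly greater than the inserted value down to the next row. The recording tableau Q records, in position (i, j), the step at which that cell was added to P.
  Insert 7 (step 1): P = [7];  Q = [1]
  Insert 6 (step 2): P = [6] / [7];  Q = [1] / [2]
  Insert 4 (step 3): P = [4] / [6] / [7];  Q = [1] / [2] / [3]
  Insert 3 (step 4): P = [3] / [4] / [6] / [7];  Q = [1] / [2] / [3] / [4]
  Insert 5 (step 5): P = [3, 5] / [4] / [6] / [7];  Q = [1, 5] / [2] / [3] / [4]
  Insert 1 (step 6): P = [1, 5] / [3] / [4] / [6] / [7];  Q = [1, 5] / [2] / [3] / [4] / [6]
  Insert 8 (step 7): P = [1, 5, 8] / [3] / [4] / [6] / [7];  Q = [1, 5, 7] / [2] / [3] / [4] / [6]
  Insert 2 (step 8): P = [1, 2, 8] / [3, 5] / [4] / [6] / [7];  Q = [1, 5, 7] / [2, 8] / [3] / [4] / [6]
Final shape: (3, 2, 1, 1, 1).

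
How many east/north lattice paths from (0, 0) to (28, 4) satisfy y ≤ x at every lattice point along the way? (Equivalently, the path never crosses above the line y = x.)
Number of paths = 31000

By the reflection principle (André's argument), the number of monotone paths to (28, 4) with n ≤ m that never go above y = x is C(32, 28) − C(32, 29) = 35960 − 4960 = 31000.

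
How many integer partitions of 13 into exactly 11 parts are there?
p(13, 11 parts) = 2

Partitions of n into exactly k parts ↔ partitions of n − k into at most k parts (subtract 1 from each part). For n = 13, k = 11, the partitions are: 3+1+1+1+1+1+1+1+1+1+1, 2+2+1+1+1+1+1+1+1+1+1. Count = 2.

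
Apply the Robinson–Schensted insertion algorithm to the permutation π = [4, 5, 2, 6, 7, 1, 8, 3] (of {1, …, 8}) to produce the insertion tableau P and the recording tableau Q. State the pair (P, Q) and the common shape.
P = [1, 3, 6, 7, 8] / [2, 5] / [4];  Q = [1, 2, 4, 5, 7] / [3, 8] / [6];  common shape = (5, 2, 1)

Row-insert the values π_1, π_2, … into P one at a time, bumping the leftmost entry strictly greater than the inserted value down to the next row. The recording tableau Q records, in position (i, j), the step at which that cell was added to P.
  Insert 4 (step 1): P = [4];  Q = [1]
  Insert 5 (step 2): P = [4, 5];  Q = [1, 2]
  Insert 2 (step 3): P = [2, 5] / [4];  Q = [1, 2] / [3]
  Insert 6 (step 4): P = [2, 5, 6] / [4];  Q = [1, 2, 4] / [3]
  Insert 7 (step 5): P = [2, 5, 6, 7] / [4];  Q = [1, 2, 4, 5] / [3]
  Insert 1 (step 6): P = [1, 5, 6, 7] / [2] / [4];  Q = [1, 2, 4, 5] / [3] / [6]
  Insert 8 (step 7): P = [1, 5, 6, 7, 8] / [2] / [4];  Q = [1, 2, 4, 5, 7] / [3] / [6]
  Insert 3 (step 8): P = [1, 3, 6, 7, 8] / [2, 5] / [4];  Q = [1, 2, 4, 5, 7] / [3, 8] / [6]
Final shape: (5, 2, 1).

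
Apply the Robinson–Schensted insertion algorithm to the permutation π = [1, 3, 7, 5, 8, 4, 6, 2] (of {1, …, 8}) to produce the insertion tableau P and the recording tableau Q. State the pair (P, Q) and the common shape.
P = [1, 2, 4, 6] / [3, 8] / [5] / [7];  Q = [1, 2, 3, 5] / [4, 7] / [6] / [8];  common shape = (4, 2, 1, 1)

Row-insert the values π_1, π_2, … into P one at a time, bumping the leftmost entry strictly greater than the inserted value down to the next row. The recording tableau Q records, in position (i, j), the step at which that cell was added to P.
  Insert 1 (step 1): P = [1];  Q = [1]
  Insert 3 (step 2): P = [1, 3];  Q = [1, 2]
  Insert 7 (step 3): P = [1, 3, 7];  Q = [1, 2, 3]
  Insert 5 (step 4): P = [1, 3, 5] / [7];  Q = [1, 2, 3] / [4]
  Insert 8 (step 5): P = [1, 3, 5, 8] / [7];  Q = [1, 2, 3, 5] / [4]
  Insert 4 (step 6): P = [1, 3, 4, 8] / [5] / [7];  Q = [1, 2, 3, 5] / [4] / [6]
  Insert 6 (step 7): P = [1, 3, 4, 6] / [5, 8] / [7];  Q = [1, 2, 3, 5] / [4, 7] / [6]
  Insert 2 (step 8): P = [1, 2, 4, 6] / [3, 8] / [5] / [7];  Q = [1, 2, 3, 5] / [4, 7] / [6] / [8]
Final shape: (4, 2, 1, 1).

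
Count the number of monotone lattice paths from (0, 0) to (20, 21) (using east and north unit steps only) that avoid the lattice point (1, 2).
Number of paths = 163093145820

Total paths from (0, 0) to (20, 21): C(41, 20) = 269128937220. Paths through (1, 2): (paths (0, 0) → (1, 2)) × (paths (1, 2) → (20, 21)) = C(3, 1) · C(38, 19) = 3 · 35345263800 = 106035791400. Avoidance count = 269128937220 − 106035791400 = 163093145820.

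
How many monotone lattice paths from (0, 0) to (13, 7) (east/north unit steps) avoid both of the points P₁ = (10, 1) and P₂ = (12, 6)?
Number of paths = 39930

Inclusion–exclusion. Total paths: C(20, 13) = 77520. Through P₁: C(11, 10)·C(9, 3) = 924. Through P₂: C(18, 12)·C(2, 1) = 37128. Since P₁ is strictly southwest of P₂, a monotone path through both must visit P₁ then P₂; paths through both = C(11, 10)·C(7, 2)·C(2, 1) = 462. Avoid both = 77520 − 924 − 37128 + 462 = 39930.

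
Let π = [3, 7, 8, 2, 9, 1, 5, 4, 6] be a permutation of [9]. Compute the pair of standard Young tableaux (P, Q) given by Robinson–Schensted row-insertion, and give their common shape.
P = [1, 4, 6, 9] / [2, 5, 8] / [3, 7];  Q = [1, 2, 3, 5] / [4, 7, 9] / [6, 8];  common shape = (4, 3, 2)

Row-insert the values π_1, π_2, … into P one at a time, bumping the leftmost entry strictly greater than the inserted value down to the next row. The recording tableau Q records, in position (i, j), the step at which that cell was added to P.
  Insert 3 (step 1): P = [3];  Q = [1]
  Insert 7 (step 2): P = [3, 7];  Q = [1, 2]
  Insert 8 (step 3): P = [3, 7, 8];  Q = [1, 2, 3]
  Insert 2 (step 4): P = [2, 7, 8] / [3];  Q = [1, 2, 3] / [4]
  Insert 9 (step 5): P = [2, 7, 8, 9] / [3];  Q = [1, 2, 3, 5] / [4]
  Insert 1 (step 6): P = [1, 7, 8, 9] / [2] / [3];  Q = [1, 2, 3, 5] / [4] / [6]
  Insert 5 (step 7): P = [1, 5, 8, 9] / [2, 7] / [3];  Q = [1, 2, 3, 5] / [4, 7] / [6]
  Insert 4 (step 8): P = [1, 4, 8, 9] / [2, 5] / [3, 7];  Q = [1, 2, 3, 5] / [4, 7] / [6, 8]
  Insert 6 (step 9): P = [1, 4, 6, 9] / [2, 5, 8] / [3, 7];  Q = [1, 2, 3, 5] / [4, 7, 9] / [6, 8]
Final shape: (4, 3, 2).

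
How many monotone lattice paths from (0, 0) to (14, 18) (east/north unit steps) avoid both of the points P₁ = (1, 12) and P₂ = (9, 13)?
Number of paths = 345762528

Inclusion–exclusion. Total paths: C(32, 14) = 471435600. Through P₁: C(13, 1)·C(19, 13) = 352716. Through P₂: C(22, 9)·C(10, 5) = 125349840. Since P₁ is strictly southwest of P₂, a monotone path through both must visit P₁ then P₂; paths through both = C(13, 1)·C(9, 8)·C(10, 5) = 29484. Avoid both = 471435600 − 352716 − 125349840 + 29484 = 345762528.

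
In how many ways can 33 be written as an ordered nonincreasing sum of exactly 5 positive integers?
p(33, 5 parts) = 540

Partitions of n into exactly k parts are in bijection with partitions of n − k into at most k parts (subtract 1 from each part). So p(33, exactly 5) = p(28, parts ≤ 5). Computing via the recurrence p(m, j) = p(m, j−1) + p(m−j, j) gives 540.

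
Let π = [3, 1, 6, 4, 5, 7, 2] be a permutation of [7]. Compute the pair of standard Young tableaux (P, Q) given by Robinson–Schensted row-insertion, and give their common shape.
P = [1, 2, 5, 7] / [3, 4] / [6];  Q = [1, 3, 5, 6] / [2, 4] / [7];  common shape = (4, 2, 1)

Row-insert the values π_1, π_2, … into P one at a time, bumping the leftmost entry strictly greater than the inserted value down to the next row. The recording tableau Q records, in position (i, j), the step at which that cell was added to P.
  Insert 3 (step 1): P = [3];  Q = [1]
  Insert 1 (step 2): P = [1] / [3];  Q = [1] / [2]
  Insert 6 (step 3): P = [1, 6] / [3];  Q = [1, 3] / [2]
  Insert 4 (step 4): P = [1, 4] / [3, 6];  Q = [1, 3] / [2, 4]
  Insert 5 (step 5): P = [1, 4, 5] / [3, 6];  Q = [1, 3, 5] / [2, 4]
  Insert 7 (step 6): P = [1, 4, 5, 7] / [3, 6];  Q = [1, 3, 5, 6] / [2, 4]
  Insert 2 (step 7): P = [1, 2, 5, 7] / [3, 4] / [6];  Q = [1, 3, 5, 6] / [2, 4] / [7]
Final shape: (4, 2, 1).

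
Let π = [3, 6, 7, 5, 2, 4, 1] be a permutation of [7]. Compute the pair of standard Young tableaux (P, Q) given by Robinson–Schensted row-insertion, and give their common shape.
P = [1, 4, 7] / [2, 5] / [3] / [6];  Q = [1, 2, 3] / [4, 6] / [5] / [7];  common shape = (3, 2, 1, 1)

Row-insert the values π_1, π_2, … into P one at a time, bumping the leftmost entry strictly greater than the inserted value down to the next row. The recording tableau Q records, in position (i, j), the step at which that cell was added to P.
  Insert 3 (step 1): P = [3];  Q = [1]
  Insert 6 (step 2): P = [3, 6];  Q = [1, 2]
  Insert 7 (step 3): P = [3, 6, 7];  Q = [1, 2, 3]
  Insert 5 (step 4): P = [3, 5, 7] / [6];  Q = [1, 2, 3] / [4]
  Insert 2 (step 5): P = [2, 5, 7] / [3] / [6];  Q = [1, 2, 3] / [4] / [5]
  Insert 4 (step 6): P = [2, 4, 7] / [3, 5] / [6];  Q = [1, 2, 3] / [4, 6] / [5]
  Insert 1 (step 7): P = [1, 4, 7] / [2, 5] / [3] / [6];  Q = [1, 2, 3] / [4, 6] / [5] / [7]
Final shape: (3, 2, 1, 1).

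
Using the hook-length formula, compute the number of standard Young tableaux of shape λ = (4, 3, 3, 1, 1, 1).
# SYT of shape (4, 3, 3, 1, 1, 1) = 11440

Hook-length formula: f^λ = n! / Π hook(c), product over all cells c of the Young diagram. For λ = (4, 3, 3, 1, 1, 1), n = 13 boxes. Hook lengths by row (left-to-right, top-to-bottom): [9, 5, 4, 1]; [7, 3, 2]; [6, 2, 1]; [3]; [2]; [1]. Product of hooks = 544320. So f^λ = 13! / 544320 = 6227020800 / 544320 = 11440.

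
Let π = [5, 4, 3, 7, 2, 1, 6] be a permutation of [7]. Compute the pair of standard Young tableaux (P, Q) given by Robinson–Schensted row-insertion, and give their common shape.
P = [1, 6] / [2, 7] / [3] / [4] / [5];  Q = [1, 4] / [2, 7] / [3] / [5] / [6];  common shape = (2, 2, 1, 1, 1)

Row-insert the values π_1, π_2, … into P one at a time, bumping the leftmost entry strictly greater than the inserted value down to the next row. The recording tableau Q records, in position (i, j), the step at which that cell was added to P.
  Insert 5 (step 1): P = [5];  Q = [1]
  Insert 4 (step 2): P = [4] / [5];  Q = [1] / [2]
  Insert 3 (step 3): P = [3] / [4] / [5];  Q = [1] / [2] / [3]
  Insert 7 (step 4): P = [3, 7] / [4] / [5];  Q = [1, 4] / [2] / [3]
  Insert 2 (step 5): P = [2, 7] / [3] / [4] / [5];  Q = [1, 4] / [2] / [3] / [5]
  Insert 1 (step 6): P = [1, 7] / [2] / [3] / [4] / [5];  Q = [1, 4] / [2] / [3] / [5] / [6]
  Insert 6 (step 7): P = [1, 6] / [2, 7] / [3] / [4] / [5];  Q = [1, 4] / [2, 7] / [3] / [5] / [6]
Final shape: (2, 2, 1, 1, 1).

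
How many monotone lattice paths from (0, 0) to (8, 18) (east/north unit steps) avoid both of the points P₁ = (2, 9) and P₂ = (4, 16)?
Number of paths = 1244025

Inclusion–exclusion. Total paths: C(26, 8) = 1562275. Through P₁: C(11, 2)·C(15, 6) = 275275. Through P₂: C(20, 4)·C(6, 4) = 72675. Since P₁ is strictly southwest of P₂, a monotone path through both must visit P₁ then P₂; paths through both = C(11, 2)·C(9, 2)·C(6, 4) = 29700. Avoid both = 1562275 − 275275 − 72675 + 29700 = 1244025.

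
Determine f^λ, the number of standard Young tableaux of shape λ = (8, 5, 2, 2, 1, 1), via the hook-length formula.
# SYT of shape (8, 5, 2, 2, 1, 1) = 28651392

Hook-length formula: f^λ = n! / Π hook(c), product over all cells c of the Young diagram. For λ = (8, 5, 2, 2, 1, 1), n = 19 boxes. Hook lengths by row (left-to-right, top-to-bottom): [13, 10, 7, 6, 5, 3, 2, 1]; [9, 6, 3, 2, 1]; [5, 2]; [4, 1]; [2]; [1]. Product of hooks = 4245696000. So f^λ = 19! / 4245696000 = 121645100408832000 / 4245696000 = 28651392.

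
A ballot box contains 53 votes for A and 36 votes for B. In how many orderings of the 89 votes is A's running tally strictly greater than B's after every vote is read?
Strict-lead orderings = 1982863344348895866846516

Total orderings of the 89 votes with 53 for A: C(89, 53) = 10380872802767748949961172. By the Bertrand ballot formula (Cycle Lemma / reflection principle), the number of orderings in which A is strictly ahead of B throughout is (p − q)/(p + q) · C(p + q, p) = (53 − 36)/(53 + 36) · 10380872802767748949961172 = 1982863344348895866846516.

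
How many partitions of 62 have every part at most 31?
p(62, parts ≤ 31) = 1271527

Use the recurrence p(n, m) = p(n, m−1) + p(n−m, m): either the largest part is < m (count p(n, m−1)) or the largest part is exactly m (remove one copy of m, count p(n−m, m)). With p(0, ·) = 1 this gives p(62, parts ≤ 31) = 1271527. (By conjugating Young diagrams, this also counts partitions of 62 into at most 31 parts.)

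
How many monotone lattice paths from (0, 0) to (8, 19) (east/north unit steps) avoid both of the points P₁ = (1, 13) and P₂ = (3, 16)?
Number of paths = 2149627

Inclusion–exclusion. Total paths: C(27, 8) = 2220075. Through P₁: C(14, 1)·C(13, 7) = 24024. Through P₂: C(19, 3)·C(8, 5) = 54264. Since P₁ is strictly southwest of P₂, a monotone path through both must visit P₁ then P₂; paths through both = C(14, 1)·C(5, 2)·C(8, 5) = 7840. Avoid both = 2220075 − 24024 − 54264 + 7840 = 2149627.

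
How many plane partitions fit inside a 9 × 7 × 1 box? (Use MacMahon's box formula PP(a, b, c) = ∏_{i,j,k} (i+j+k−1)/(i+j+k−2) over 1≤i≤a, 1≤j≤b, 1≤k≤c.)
PP(9, 7, 1) = 11440

Evaluate the triple product over i = 1..9, j = 1..7, k = 1..1. The factors are (2/1) · (3/2) · (4/3) · (5/4) · (6/5) · (7/6) · (8/7) · (3/2) · … (63 factors total). The numerators and denominators telescope so the product is an integer; carrying out the multiplication exactly gives PP(9, 7, 1) = 11440.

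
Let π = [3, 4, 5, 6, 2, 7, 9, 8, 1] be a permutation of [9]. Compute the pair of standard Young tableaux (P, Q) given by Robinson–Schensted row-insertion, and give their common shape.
P = [1, 4, 5, 6, 7, 8] / [2, 9] / [3];  Q = [1, 2, 3, 4, 6, 7] / [5, 8] / [9];  common shape = (6, 2, 1)

Row-insert the values π_1, π_2, … into P one at a time, bumping the leftmost entry strictly greater than the inserted value down to the next row. The recording tableau Q records, in position (i, j), the step at which that cell was added to P.
  Insert 3 (step 1): P = [3];  Q = [1]
  Insert 4 (step 2): P = [3, 4];  Q = [1, 2]
  Insert 5 (step 3): P = [3, 4, 5];  Q = [1, 2, 3]
  Insert 6 (step 4): P = [3, 4, 5, 6];  Q = [1, 2, 3, 4]
  Insert 2 (step 5): P = [2, 4, 5, 6] / [3];  Q = [1, 2, 3, 4] / [5]
  Insert 7 (step 6): P = [2, 4, 5, 6, 7] / [3];  Q = [1, 2, 3, 4, 6] / [5]
  Insert 9 (step 7): P = [2, 4, 5, 6, 7, 9] / [3];  Q = [1, 2, 3, 4, 6, 7] / [5]
  Insert 8 (step 8): P = [2, 4, 5, 6, 7, 8] / [3, 9];  Q = [1, 2, 3, 4, 6, 7] / [5, 8]
  Insert 1 (step 9): P = [1, 4, 5, 6, 7, 8] / [2, 9] / [3];  Q = [1, 2, 3, 4, 6, 7] / [5, 8] / [9]
Final shape: (6, 2, 1).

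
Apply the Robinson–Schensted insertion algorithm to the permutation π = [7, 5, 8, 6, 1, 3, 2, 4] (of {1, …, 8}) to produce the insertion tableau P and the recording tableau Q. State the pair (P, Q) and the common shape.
P = [1, 2, 4] / [3, 6] / [5, 8] / [7];  Q = [1, 3, 8] / [2, 4] / [5, 6] / [7];  common shape = (3, 2, 2, 1)

Row-insert the values π_1, π_2, … into P one at a time, bumping the leftmost entry strictly greater than the inserted value down to the next row. The recording tableau Q records, in position (i, j), the step at which that cell was added to P.
  Insert 7 (step 1): P = [7];  Q = [1]
  Insert 5 (step 2): P = [5] / [7];  Q = [1] / [2]
  Insert 8 (step 3): P = [5, 8] / [7];  Q = [1, 3] / [2]
  Insert 6 (step 4): P = [5, 6] / [7, 8];  Q = [1, 3] / [2, 4]
  Insert 1 (step 5): P = [1, 6] / [5, 8] / [7];  Q = [1, 3] / [2, 4] / [5]
  Insert 3 (step 6): P = [1, 3] / [5, 6] / [7, 8];  Q = [1, 3] / [2, 4] / [5, 6]
  Insert 2 (step 7): P = [1, 2] / [3, 6] / [5, 8] / [7];  Q = [1, 3] / [2, 4] / [5, 6] / [7]
  Insert 4 (step 8): P = [1, 2, 4] / [3, 6] / [5, 8] / [7];  Q = [1, 3, 8] / [2, 4] / [5, 6] / [7]
Final shape: (3, 2, 2, 1).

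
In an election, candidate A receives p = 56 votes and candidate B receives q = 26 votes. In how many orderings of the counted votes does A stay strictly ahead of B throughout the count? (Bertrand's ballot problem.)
Strict-lead orderings = 606521543011850426040

Total orderings of the 82 votes with 56 for A: C(82, 56) = 1657825550899057831176. By the Bertrand ballot formula (Cycle Lemma / reflection principle), the number of orderings in which A is strictly ahead of B throughout is (p − q)/(p + q) · C(p + q, p) = (56 − 26)/(56 + 26) · 1657825550899057831176 = 606521543011850426040.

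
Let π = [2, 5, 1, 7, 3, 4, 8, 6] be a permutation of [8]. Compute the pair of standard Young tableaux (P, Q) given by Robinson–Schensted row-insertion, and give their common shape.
P = [1, 3, 4, 6] / [2, 5, 7, 8];  Q = [1, 2, 4, 7] / [3, 5, 6, 8];  common shape = (4, 4)

Row-insert the values π_1, π_2, … into P one at a time, bumping the leftmost entry strictly greater than the inserted value down to the next row. The recording tableau Q records, in position (i, j), the step at which that cell was added to P.
  Insert 2 (step 1): P = [2];  Q = [1]
  Insert 5 (step 2): P = [2, 5];  Q = [1, 2]
  Insert 1 (step 3): P = [1, 5] / [2];  Q = [1, 2] / [3]
  Insert 7 (step 4): P = [1, 5, 7] / [2];  Q = [1, 2, 4] / [3]
  Insert 3 (step 5): P = [1, 3, 7] / [2, 5];  Q = [1, 2, 4] / [3, 5]
  Insert 4 (step 6): P = [1, 3, 4] / [2, 5, 7];  Q = [1, 2, 4] / [3, 5, 6]
  Insert 8 (step 7): P = [1, 3, 4, 8] / [2, 5, 7];  Q = [1, 2, 4, 7] / [3, 5, 6]
  Insert 6 (step 8): P = [1, 3, 4, 6] / [2, 5, 7, 8];  Q = [1, 2, 4, 7] / [3, 5, 6, 8]
Final shape: (4, 4).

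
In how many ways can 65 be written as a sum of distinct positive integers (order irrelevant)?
q(65) = 18200

A partition into distinct parts is a strictly decreasing sequence summing to n. The recurrence d(n, m) = d(n, m−1) + d(n−m, m−1) (use part m at most once) with q(n) = d(n, n) gives q(65) = 18200. (Euler's theorem: # distinct-part partitions = # odd-part partitions.)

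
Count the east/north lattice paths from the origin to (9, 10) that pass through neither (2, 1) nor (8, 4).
Number of paths = 56357

Inclusion–exclusion. Total paths: C(19, 9) = 92378. Through P₁: C(3, 2)·C(16, 7) = 34320. Through P₂: C(12, 8)·C(7, 1) = 3465. Since P₁ is strictly southwest of P₂, a monotone path through both must visit P₁ then P₂; paths through both = C(3, 2)·C(9, 6)·C(7, 1) = 1764. Avoid both = 92378 − 34320 − 3465 + 1764 = 56357.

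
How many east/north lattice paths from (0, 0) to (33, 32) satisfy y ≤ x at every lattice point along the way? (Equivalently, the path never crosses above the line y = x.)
Number of paths = 212336130412243110

By the reflection principle (André's argument), the number of monotone paths to (33, 32) with n ≤ m that never go above y = x is C(65, 33) − C(65, 34) = 3609714217008132870 − 3397378086595889760 = 212336130412243110.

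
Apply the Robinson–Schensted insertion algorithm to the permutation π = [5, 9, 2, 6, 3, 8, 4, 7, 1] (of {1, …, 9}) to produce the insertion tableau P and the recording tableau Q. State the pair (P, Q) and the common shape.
P = [1, 3, 4, 7] / [2, 6, 8] / [5] / [9];  Q = [1, 2, 6, 8] / [3, 4, 7] / [5] / [9];  common shape = (4, 3, 1, 1)

Row-insert the values π_1, π_2, … into P one at a time, bumping the leftmost entry strictly greater than the inserted value down to the next row. The recording tableau Q records, in position (i, j), the step at which that cell was added to P.
  Insert 5 (step 1): P = [5];  Q = [1]
  Insert 9 (step 2): P = [5, 9];  Q = [1, 2]
  Insert 2 (step 3): P = [2, 9] / [5];  Q = [1, 2] / [3]
  Insert 6 (step 4): P = [2, 6] / [5, 9];  Q = [1, 2] / [3, 4]
  Insert 3 (step 5): P = [2, 3] / [5, 6] / [9];  Q = [1, 2] / [3, 4] / [5]
  Insert 8 (step 6): P = [2, 3, 8] / [5, 6] / [9];  Q = [1, 2, 6] / [3, 4] / [5]
  Insert 4 (step 7): P = [2, 3, 4] / [5, 6, 8] / [9];  Q = [1, 2, 6] / [3, 4, 7] / [5]
  Insert 7 (step 8): P = [2, 3, 4, 7] / [5, 6, 8] / [9];  Q = [1, 2, 6, 8] / [3, 4, 7] / [5]
  Insert 1 (step 9): P = [1, 3, 4, 7] / [2, 6, 8] / [5] / [9];  Q = [1, 2, 6, 8] / [3, 4, 7] / [5] / [9]
Final shape: (4, 3, 1, 1).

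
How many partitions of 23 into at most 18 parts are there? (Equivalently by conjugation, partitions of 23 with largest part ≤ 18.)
p(23, parts ≤ 18) = 1243

Use the recurrence p(n, m) = p(n, m−1) + p(n−m, m): either the largest part is < m (count p(n, m−1)) or the largest part is exactly m (remove one copy of m, count p(n−m, m)). With p(0, ·) = 1 this gives p(23, parts ≤ 18) = 1243. (By conjugating Young diagrams, this also counts partitions of 23 into at most 18 parts.)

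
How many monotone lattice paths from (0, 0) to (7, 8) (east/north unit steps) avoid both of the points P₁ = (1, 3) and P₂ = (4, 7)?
Number of paths = 3827

Inclusion–exclusion. Total paths: C(15, 7) = 6435. Through P₁: C(4, 1)·C(11, 6) = 1848. Through P₂: C(11, 4)·C(4, 3) = 1320. Since P₁ is strictly southwest of P₂, a monotone path through both must visit P₁ then P₂; paths through both = C(4, 1)·C(7, 3)·C(4, 3) = 560. Avoid both = 6435 − 1848 − 1320 + 560 = 3827.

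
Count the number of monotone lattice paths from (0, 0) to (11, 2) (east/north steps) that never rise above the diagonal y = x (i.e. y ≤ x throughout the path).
Number of paths = 65

By the reflection principle (André's argument), the number of monotone paths to (11, 2) with n ≤ m that never go above y = x is C(13, 11) − C(13, 12) = 78 − 13 = 65.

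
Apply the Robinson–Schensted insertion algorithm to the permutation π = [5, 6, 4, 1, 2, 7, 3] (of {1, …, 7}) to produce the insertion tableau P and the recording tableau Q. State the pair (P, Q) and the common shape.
P = [1, 2, 3] / [4, 6, 7] / [5];  Q = [1, 2, 6] / [3, 5, 7] / [4];  common shape = (3, 3, 1)

Row-insert the values π_1, π_2, … into P one at a time, bumping the leftmost entry strictly greater than the inserted value down to the next row. The recording tableau Q records, in position (i, j), the step at which that cell was added to P.
  Insert 5 (step 1): P = [5];  Q = [1]
  Insert 6 (step 2): P = [5, 6];  Q = [1, 2]
  Insert 4 (step 3): P = [4, 6] / [5];  Q = [1, 2] / [3]
  Insert 1 (step 4): P = [1, 6] / [4] / [5];  Q = [1, 2] / [3] / [4]
  Insert 2 (step 5): P = [1, 2] / [4, 6] / [5];  Q = [1, 2] / [3, 5] / [4]
  Insert 7 (step 6): P = [1, 2, 7] / [4, 6] / [5];  Q = [1, 2, 6] / [3, 5] / [4]
  Insert 3 (step 7): P = [1, 2, 3] / [4, 6, 7] / [5];  Q = [1, 2, 6] / [3, 5, 7] / [4]
Final shape: (3, 3, 1).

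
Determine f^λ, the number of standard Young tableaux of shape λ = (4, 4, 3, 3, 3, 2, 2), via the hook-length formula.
# SYT of shape (4, 4, 3, 3, 3, 2, 2) = 72424352

Hook-length formula: f^λ = n! / Π hook(c), product over all cells c of the Young diagram. For λ = (4, 4, 3, 3, 3, 2, 2), n = 21 boxes. Hook lengths by row (left-to-right, top-to-bottom): [10, 9, 6, 2]; [9, 8, 5, 1]; [7, 6, 3]; [6, 5, 2]; [5, 4, 1]; [3, 2]; [2, 1]. Product of hooks = 705438720000. So f^λ = 21! / 705438720000 = 51090942171709440000 / 705438720000 = 72424352.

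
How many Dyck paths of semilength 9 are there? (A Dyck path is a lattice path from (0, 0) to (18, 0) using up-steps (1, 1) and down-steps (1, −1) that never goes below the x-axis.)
C_9 = 4862

These Dyck paths are counted by the Catalan number C_n = (1/(n + 1)) · C(2n, n). For n = 9: C_9 = (1/10) · C(18, 9) = 48620/10 = 4862.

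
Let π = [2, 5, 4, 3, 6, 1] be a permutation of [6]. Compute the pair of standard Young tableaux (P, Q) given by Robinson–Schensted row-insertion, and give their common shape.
P = [1, 3, 6] / [2] / [4] / [5];  Q = [1, 2, 5] / [3] / [4] / [6];  common shape = (3, 1, 1, 1)

Row-insert the values π_1, π_2, … into P one at a time, bumping the leftmost entry strictly greater than the inserted value down to the next row. The recording tableau Q records, in position (i, j), the step at which that cell was added to P.
  Insert 2 (step 1): P = [2];  Q = [1]
  Insert 5 (step 2): P = [2, 5];  Q = [1, 2]
  Insert 4 (step 3): P = [2, 4] / [5];  Q = [1, 2] / [3]
  Insert 3 (step 4): P = [2, 3] / [4] / [5];  Q = [1, 2] / [3] / [4]
  Insert 6 (step 5): P = [2, 3, 6] / [4] / [5];  Q = [1, 2, 5] / [3] / [4]
  Insert 1 (step 6): P = [1, 3, 6] / [2] / [4] / [5];  Q = [1, 2, 5] / [3] / [4] / [6]
Final shape: (3, 1, 1, 1).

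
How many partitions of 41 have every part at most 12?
p(41, parts ≤ 12) = 27156

Use the recurrence p(n, m) = p(n, m−1) + p(n−m, m): either the largest part is < m (count p(n, m−1)) or the largest part is exactly m (remove one copy of m, count p(n−m, m)). With p(0, ·) = 1 this gives p(41, parts ≤ 12) = 27156. (By conjugating Young diagrams, this also counts partitions of 41 into at most 12 parts.)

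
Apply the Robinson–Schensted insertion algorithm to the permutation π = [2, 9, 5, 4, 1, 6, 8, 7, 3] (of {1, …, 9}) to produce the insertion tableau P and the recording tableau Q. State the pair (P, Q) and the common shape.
P = [1, 3, 6, 7] / [2, 4] / [5, 8] / [9];  Q = [1, 2, 6, 7] / [3, 8] / [4, 9] / [5];  common shape = (4, 2, 2, 1)

Row-insert the values π_1, π_2, … into P one at a time, bumping the leftmost entry strictly greater than the inserted value down to the next row. The recording tableau Q records, in position (i, j), the step at which that cell was added to P.
  Insert 2 (step 1): P = [2];  Q = [1]
  Insert 9 (step 2): P = [2, 9];  Q = [1, 2]
  Insert 5 (step 3): P = [2, 5] / [9];  Q = [1, 2] / [3]
  Insert 4 (step 4): P = [2, 4] / [5] / [9];  Q = [1, 2] / [3] / [4]
  Insert 1 (step 5): P = [1, 4] / [2] / [5] / [9];  Q = [1, 2] / [3] / [4] / [5]
  Insert 6 (step 6): P = [1, 4, 6] / [2] / [5] / [9];  Q = [1, 2, 6] / [3] / [4] / [5]
  Insert 8 (step 7): P = [1, 4, 6, 8] / [2] / [5] / [9];  Q = [1, 2, 6, 7] / [3] / [4] / [5]
  Insert 7 (step 8): P = [1, 4, 6, 7] / [2, 8] / [5] / [9];  Q = [1, 2, 6, 7] / [3, 8] / [4] / [5]
  Insert 3 (step 9): P = [1, 3, 6, 7] / [2, 4] / [5, 8] / [9];  Q = [1, 2, 6, 7] / [3, 8] / [4, 9] / [5]
Final shape: (4, 2, 2, 1).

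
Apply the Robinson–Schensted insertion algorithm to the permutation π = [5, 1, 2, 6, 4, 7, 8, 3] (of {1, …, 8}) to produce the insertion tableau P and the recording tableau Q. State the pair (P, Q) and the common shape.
P = [1, 2, 3, 7, 8] / [4, 6] / [5];  Q = [1, 3, 4, 6, 7] / [2, 5] / [8];  common shape = (5, 2, 1)

Row-insert the values π_1, π_2, … into P one at a time, bumping the leftmost entry strictly greater than the inserted value down to the next row. The recording tableau Q records, in position (i, j), the step at which that cell was added to P.
  Insert 5 (step 1): P = [5];  Q = [1]
  Insert 1 (step 2): P = [1] / [5];  Q = [1] / [2]
  Insert 2 (step 3): P = [1, 2] / [5];  Q = [1, 3] / [2]
  Insert 6 (step 4): P = [1, 2, 6] / [5];  Q = [1, 3, 4] / [2]
  Insert 4 (step 5): P = [1, 2, 4] / [5, 6];  Q = [1, 3, 4] / [2, 5]
  Insert 7 (step 6): P = [1, 2, 4, 7] / [5, 6];  Q = [1, 3, 4, 6] / [2, 5]
  Insert 8 (step 7): P = [1, 2, 4, 7, 8] / [5, 6];  Q = [1, 3, 4, 6, 7] / [2, 5]
  Insert 3 (step 8): P = [1, 2, 3, 7, 8] / [4, 6] / [5];  Q = [1, 3, 4, 6, 7] / [2, 5] / [8]
Final shape: (5, 2, 1).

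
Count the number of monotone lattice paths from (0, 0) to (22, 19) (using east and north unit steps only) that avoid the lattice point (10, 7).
Number of paths = 192072244312

Total paths from (0, 0) to (22, 19): C(41, 22) = 244662670200. Paths through (10, 7): (paths (0, 0) → (10, 7)) × (paths (10, 7) → (22, 19)) = C(17, 10) · C(24, 12) = 19448 · 2704156 = 52590425888. Avoidance count = 244662670200 − 52590425888 = 192072244312.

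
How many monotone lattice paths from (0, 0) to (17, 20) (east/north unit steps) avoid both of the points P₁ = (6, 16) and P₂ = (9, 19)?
Number of paths = 15754790205

Inclusion–exclusion. Total paths: C(37, 17) = 15905368710. Through P₁: C(22, 6)·C(15, 11) = 101846745. Through P₂: C(28, 9)·C(9, 8) = 62162100. Since P₁ is strictly southwest of P₂, a monotone path through both must visit P₁ then P₂; paths through both = C(22, 6)·C(6, 3)·C(9, 8) = 13430340. Avoid both = 15905368710 − 101846745 − 62162100 + 13430340 = 15754790205.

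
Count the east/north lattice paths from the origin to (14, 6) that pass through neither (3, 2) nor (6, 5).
Number of paths = 22752

Inclusion–exclusion. Total paths: C(20, 14) = 38760. Through P₁: C(5, 3)·C(15, 11) = 13650. Through P₂: C(11, 6)·C(9, 8) = 4158. Since P₁ is strictly southwest of P₂, a monotone path through both must visit P₁ then P₂; paths through both = C(5, 3)·C(6, 3)·C(9, 8) = 1800. Avoid both = 38760 − 13650 − 4158 + 1800 = 22752.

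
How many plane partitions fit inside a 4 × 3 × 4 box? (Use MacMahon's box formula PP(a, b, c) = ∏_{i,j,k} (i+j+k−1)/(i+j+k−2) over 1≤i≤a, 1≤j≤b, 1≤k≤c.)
PP(4, 3, 4) = 24696

Evaluate the triple product over i = 1..4, j = 1..3, k = 1..4. The factors are (2/1) · (3/2) · (4/3) · (5/4) · (3/2) · (4/3) · (5/4) · (6/5) · … (48 factors total). The numerators and denominators telescope so the product is an integer; carrying out the multiplication exactly gives PP(4, 3, 4) = 24696.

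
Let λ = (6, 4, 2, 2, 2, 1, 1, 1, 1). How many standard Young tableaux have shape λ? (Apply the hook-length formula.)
# SYT of shape (6, 4, 2, 2, 2, 1, 1, 1, 1) = 75582000

Hook-length formula: f^λ = n! / Π hook(c), product over all cells c of the Young diagram. For λ = (6, 4, 2, 2, 2, 1, 1, 1, 1), n = 20 boxes. Hook lengths by row (left-to-right, top-to-bottom): [14, 9, 5, 4, 2, 1]; [11, 6, 2, 1]; [8, 3]; [7, 2]; [6, 1]; [4]; [3]; [2]; [1]. Product of hooks = 32188907520. So f^λ = 20! / 32188907520 = 2432902008176640000 / 32188907520 = 75582000.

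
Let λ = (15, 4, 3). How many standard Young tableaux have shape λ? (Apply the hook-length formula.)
# SYT of shape (15, 4, 3) = 1474704

Hook-length formula: f^λ = n! / Π hook(c), product over all cells c of the Young diagram. For λ = (15, 4, 3), n = 22 boxes. Hook lengths by row (left-to-right, top-to-bottom): [17, 16, 15, 13, 11, 10, 9, 8, 7, 6, 5, 4, 3, 2, 1]; [5, 4, 3, 1]; [3, 2, 1]. Product of hooks = 762187345920000. So f^λ = 22! / 762187345920000 = 1124000727777607680000 / 762187345920000 = 1474704.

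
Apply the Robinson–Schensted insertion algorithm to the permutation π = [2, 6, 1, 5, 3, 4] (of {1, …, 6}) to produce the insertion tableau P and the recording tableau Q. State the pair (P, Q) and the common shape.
P = [1, 3, 4] / [2, 5] / [6];  Q = [1, 2, 6] / [3, 4] / [5];  common shape = (3, 2, 1)

Row-insert the values π_1, π_2, … into P one at a time, bumping the leftmost entry strictly greater than the inserted value down to the next row. The recording tableau Q records, in position (i, j), the step at which that cell was added to P.
  Insert 2 (step 1): P = [2];  Q = [1]
  Insert 6 (step 2): P = [2, 6];  Q = [1, 2]
  Insert 1 (step 3): P = [1, 6] / [2];  Q = [1, 2] / [3]
  Insert 5 (step 4): P = [1, 5] / [2, 6];  Q = [1, 2] / [3, 4]
  Insert 3 (step 5): P = [1, 3] / [2, 5] / [6];  Q = [1, 2] / [3, 4] / [5]
  Insert 4 (step 6): P = [1, 3, 4] / [2, 5] / [6];  Q = [1, 2, 6] / [3, 4] / [5]
Final shape: (3, 2, 1).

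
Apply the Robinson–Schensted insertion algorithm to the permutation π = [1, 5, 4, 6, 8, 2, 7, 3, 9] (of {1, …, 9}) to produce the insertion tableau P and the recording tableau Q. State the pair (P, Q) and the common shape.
P = [1, 2, 3, 7, 9] / [4, 6] / [5, 8];  Q = [1, 2, 4, 5, 9] / [3, 7] / [6, 8];  common shape = (5, 2, 2)

Row-insert the values π_1, π_2, … into P one at a time, bumping the leftmost entry strictly greater than the inserted value down to the next row. The recording tableau Q records, in position (i, j), the step at which that cell was added to P.
  Insert 1 (step 1): P = [1];  Q = [1]
  Insert 5 (step 2): P = [1, 5];  Q = [1, 2]
  Insert 4 (step 3): P = [1, 4] / [5];  Q = [1, 2] / [3]
  Insert 6 (step 4): P = [1, 4, 6] / [5];  Q = [1, 2, 4] / [3]
  Insert 8 (step 5): P = [1, 4, 6, 8] / [5];  Q = [1, 2, 4, 5] / [3]
  Insert 2 (step 6): P = [1, 2, 6, 8] / [4] / [5];  Q = [1, 2, 4, 5] / [3] / [6]
  Insert 7 (step 7): P = [1, 2, 6, 7] / [4, 8] / [5];  Q = [1, 2, 4, 5] / [3, 7] / [6]
  Insert 3 (step 8): P = [1, 2, 3, 7] / [4, 6] / [5, 8];  Q = [1, 2, 4, 5] / [3, 7] / [6, 8]
  Insert 9 (step 9): P = [1, 2, 3, 7, 9] / [4, 6] / [5, 8];  Q = [1, 2, 4, 5, 9] / [3, 7] / [6, 8]
Final shape: (5, 2, 2).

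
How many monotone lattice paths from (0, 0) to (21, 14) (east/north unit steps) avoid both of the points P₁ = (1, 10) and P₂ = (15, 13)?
Number of paths = 2057799754

Inclusion–exclusion. Total paths: C(35, 21) = 2319959400. Through P₁: C(11, 1)·C(24, 20) = 116886. Through P₂: C(28, 15)·C(7, 6) = 262095120. Since P₁ is strictly southwest of P₂, a monotone path through both must visit P₁ then P₂; paths through both = C(11, 1)·C(17, 14)·C(7, 6) = 52360. Avoid both = 2319959400 − 116886 − 262095120 + 52360 = 2057799754.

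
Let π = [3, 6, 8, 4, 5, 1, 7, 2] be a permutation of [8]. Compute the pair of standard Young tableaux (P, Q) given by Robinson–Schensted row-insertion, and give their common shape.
P = [1, 2, 5, 7] / [3, 4] / [6, 8];  Q = [1, 2, 3, 7] / [4, 5] / [6, 8];  common shape = (4, 2, 2)

Row-insert the values π_1, π_2, … into P one at a time, bumping the leftmost entry strictly greater than the inserted value down to the next row. The recording tableau Q records, in position (i, j), the step at which that cell was added to P.
  Insert 3 (step 1): P = [3];  Q = [1]
  Insert 6 (step 2): P = [3, 6];  Q = [1, 2]
  Insert 8 (step 3): P = [3, 6, 8];  Q = [1, 2, 3]
  Insert 4 (step 4): P = [3, 4, 8] / [6];  Q = [1, 2, 3] / [4]
  Insert 5 (step 5): P = [3, 4, 5] / [6, 8];  Q = [1, 2, 3] / [4, 5]
  Insert 1 (step 6): P = [1, 4, 5] / [3, 8] / [6];  Q = [1, 2, 3] / [4, 5] / [6]
  Insert 7 (step 7): P = [1, 4, 5, 7] / [3, 8] / [6];  Q = [1, 2, 3, 7] / [4, 5] / [6]
  Insert 2 (step 8): P = [1, 2, 5, 7] / [3, 4] / [6, 8];  Q = [1, 2, 3, 7] / [4, 5] / [6, 8]
Final shape: (4, 2, 2).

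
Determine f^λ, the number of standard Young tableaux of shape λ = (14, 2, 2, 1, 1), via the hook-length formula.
# SYT of shape (14, 2, 2, 1, 1) = 235144

Hook-length formula: f^λ = n! / Π hook(c), product over all cells c of the Young diagram. For λ = (14, 2, 2, 1, 1), n = 20 boxes. Hook lengths by row (left-to-right, top-to-bottom): [18, 15, 12, 11, 10, 9, 8, 7, 6, 5, 4, 3, 2, 1]; [5, 2]; [4, 1]; [2]; [1]. Product of hooks = 10346434560000. So f^λ = 20! / 10346434560000 = 2432902008176640000 / 10346434560000 = 235144.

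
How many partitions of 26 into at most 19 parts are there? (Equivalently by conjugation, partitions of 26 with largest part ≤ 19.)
p(26, parts ≤ 19) = 2406

Use the recurrence p(n, m) = p(n, m−1) + p(n−m, m): either the largest part is < m (count p(n, m−1)) or the largest part is exactly m (remove one copy of m, count p(n−m, m)). With p(0, ·) = 1 this gives p(26, parts ≤ 19) = 2406. (By conjugating Young diagrams, this also counts partitions of 26 into at most 19 parts.)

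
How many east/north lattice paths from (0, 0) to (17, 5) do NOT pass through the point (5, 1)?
Number of paths = 15414

Total paths from (0, 0) to (17, 5): C(22, 17) = 26334. Paths through (5, 1): (paths (0, 0) → (5, 1)) × (paths (5, 1) → (17, 5)) = C(6, 5) · C(16, 12) = 6 · 1820 = 10920. Avoidance count = 26334 − 10920 = 15414.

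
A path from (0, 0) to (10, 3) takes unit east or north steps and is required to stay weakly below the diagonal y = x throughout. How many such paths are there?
Number of paths = 208

By the reflection principle (André's argument), the number of monotone paths to (10, 3) with n ≤ m that never go above y = x is C(13, 10) − C(13, 11) = 286 − 78 = 208.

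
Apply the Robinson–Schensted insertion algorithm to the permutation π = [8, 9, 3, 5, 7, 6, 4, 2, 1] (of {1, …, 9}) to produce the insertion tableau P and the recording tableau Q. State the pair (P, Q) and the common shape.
P = [1, 4, 6] / [2, 9] / [3] / [5] / [7] / [8];  Q = [1, 2, 5] / [3, 4] / [6] / [7] / [8] / [9];  common shape = (3, 2, 1, 1, 1, 1)

Row-insert the values π_1, π_2, … into P one at a time, bumping the leftmost entry strictly greater than the inserted value down to the next row. The recording tableau Q records, in position (i, j), the step at which that cell was added to P.
  Insert 8 (step 1): P = [8];  Q = [1]
  Insert 9 (step 2): P = [8, 9];  Q = [1, 2]
  Insert 3 (step 3): P = [3, 9] / [8];  Q = [1, 2] / [3]
  Insert 5 (step 4): P = [3, 5] / [8, 9];  Q = [1, 2] / [3, 4]
  Insert 7 (step 5): P = [3, 5, 7] / [8, 9];  Q = [1, 2, 5] / [3, 4]
  Insert 6 (step 6): P = [3, 5, 6] / [7, 9] / [8];  Q = [1, 2, 5] / [3, 4] / [6]
  Insert 4 (step 7): P = [3, 4, 6] / [5, 9] / [7] / [8];  Q = [1, 2, 5] / [3, 4] / [6] / [7]
  Insert 2 (step 8): P = [2, 4, 6] / [3, 9] / [5] / [7] / [8];  Q = [1, 2, 5] / [3, 4] / [6] / [7] / [8]
  Insert 1 (step 9): P = [1, 4, 6] / [2, 9] / [3] / [5] / [7] / [8];  Q = [1, 2, 5] / [3, 4] / [6] / [7] / [8] / [9]
Final shape: (3, 2, 1, 1, 1, 1).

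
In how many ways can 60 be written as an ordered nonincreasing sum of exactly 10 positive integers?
p(60, 10 parts) = 62740

Partitions of n into exactly k parts are in bijection with partitions of n − k into at most k parts (subtract 1 from each part). So p(60, exactly 10) = p(50, parts ≤ 10). Computing via the recurrence p(m, j) = p(m, j−1) + p(m−j, j) gives 62740.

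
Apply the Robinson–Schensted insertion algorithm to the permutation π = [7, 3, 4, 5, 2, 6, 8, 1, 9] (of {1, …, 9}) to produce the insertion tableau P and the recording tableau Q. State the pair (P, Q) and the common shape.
P = [1, 4, 5, 6, 8, 9] / [2] / [3] / [7];  Q = [1, 3, 4, 6, 7, 9] / [2] / [5] / [8];  common shape = (6, 1, 1, 1)

Row-insert the values π_1, π_2, … into P one at a time, bumping the leftmost entry strictly greater than the inserted value down to the next row. The recording tableau Q records, in position (i, j), the step at which that cell was added to P.
  Insert 7 (step 1): P = [7];  Q = [1]
  Insert 3 (step 2): P = [3] / [7];  Q = [1] / [2]
  Insert 4 (step 3): P = [3, 4] / [7];  Q = [1, 3] / [2]
  Insert 5 (step 4): P = [3, 4, 5] / [7];  Q = [1, 3, 4] / [2]
  Insert 2 (step 5): P = [2, 4, 5] / [3] / [7];  Q = [1, 3, 4] / [2] / [5]
  Insert 6 (step 6): P = [2, 4, 5, 6] / [3] / [7];  Q = [1, 3, 4, 6] / [2] / [5]
  Insert 8 (step 7): P = [2, 4, 5, 6, 8] / [3] / [7];  Q = [1, 3, 4, 6, 7] / [2] / [5]
  Insert 1 (step 8): P = [1, 4, 5, 6, 8] / [2] / [3] / [7];  Q = [1, 3, 4, 6, 7] / [2] / [5] / [8]
  Insert 9 (step 9): P = [1, 4, 5, 6, 8, 9] / [2] / [3] / [7];  Q = [1, 3, 4, 6, 7, 9] / [2] / [5] / [8]
Final shape: (6, 1, 1, 1).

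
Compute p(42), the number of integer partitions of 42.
p(42) = 53174

Compute p(n) via the recurrence p(n, m) = p(n, m−1) + p(n−m, m), where p(n, m) counts partitions of n with all parts ≤ m and p(n) = p(n, n). The base cases are p(0, m) = 1 and p(n, 0) = 0 for n > 0. Filling the table yields p(42) = 53174. (Euler's pentagonal recurrence is an alternative.)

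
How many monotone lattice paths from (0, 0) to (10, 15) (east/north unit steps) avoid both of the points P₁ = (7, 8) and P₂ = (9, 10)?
Number of paths = 2173952

Inclusion–exclusion. Total paths: C(25, 10) = 3268760. Through P₁: C(15, 7)·C(10, 3) = 772200. Through P₂: C(19, 9)·C(6, 1) = 554268. Since P₁ is strictly southwest of P₂, a monotone path through both must visit P₁ then P₂; paths through both = C(15, 7)·C(4, 2)·C(6, 1) = 231660. Avoid both = 3268760 − 772200 − 554268 + 231660 = 2173952.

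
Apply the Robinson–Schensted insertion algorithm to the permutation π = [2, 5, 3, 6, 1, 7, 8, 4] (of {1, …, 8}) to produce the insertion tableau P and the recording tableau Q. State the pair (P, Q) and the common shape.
P = [1, 3, 4, 7, 8] / [2, 6] / [5];  Q = [1, 2, 4, 6, 7] / [3, 8] / [5];  common shape = (5, 2, 1)

Row-insert the values π_1, π_2, … into P one at a time, bumping the leftmost entry strictly greater than the inserted value down to the next row. The recording tableau Q records, in position (i, j), the step at which that cell was added to P.
  Insert 2 (step 1): P = [2];  Q = [1]
  Insert 5 (step 2): P = [2, 5];  Q = [1, 2]
  Insert 3 (step 3): P = [2, 3] / [5];  Q = [1, 2] / [3]
  Insert 6 (step 4): P = [2, 3, 6] / [5];  Q = [1, 2, 4] / [3]
  Insert 1 (step 5): P = [1, 3, 6] / [2] / [5];  Q = [1, 2, 4] / [3] / [5]
  Insert 7 (step 6): P = [1, 3, 6, 7] / [2] / [5];  Q = [1, 2, 4, 6] / [3] / [5]
  Insert 8 (step 7): P = [1, 3, 6, 7, 8] / [2] / [5];  Q = [1, 2, 4, 6, 7] / [3] / [5]
  Insert 4 (step 8): P = [1, 3, 4, 7, 8] / [2, 6] / [5];  Q = [1, 2, 4, 6, 7] / [3, 8] / [5]
Final shape: (5, 2, 1).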